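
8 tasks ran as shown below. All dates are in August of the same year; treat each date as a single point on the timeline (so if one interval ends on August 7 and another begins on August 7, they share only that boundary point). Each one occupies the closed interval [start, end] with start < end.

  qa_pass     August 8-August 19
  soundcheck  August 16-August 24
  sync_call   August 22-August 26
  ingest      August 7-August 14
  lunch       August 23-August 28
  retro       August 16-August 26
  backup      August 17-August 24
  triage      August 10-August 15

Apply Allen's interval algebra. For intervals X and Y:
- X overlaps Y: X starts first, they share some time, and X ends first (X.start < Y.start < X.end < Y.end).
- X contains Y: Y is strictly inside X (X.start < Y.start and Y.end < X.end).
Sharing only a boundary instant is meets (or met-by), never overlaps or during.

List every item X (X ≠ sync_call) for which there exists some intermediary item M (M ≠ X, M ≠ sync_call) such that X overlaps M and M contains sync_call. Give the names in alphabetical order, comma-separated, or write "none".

none

Target sync_call = [August 22, August 26].
Intermediaries M with M contains sync_call: none.
Union: none.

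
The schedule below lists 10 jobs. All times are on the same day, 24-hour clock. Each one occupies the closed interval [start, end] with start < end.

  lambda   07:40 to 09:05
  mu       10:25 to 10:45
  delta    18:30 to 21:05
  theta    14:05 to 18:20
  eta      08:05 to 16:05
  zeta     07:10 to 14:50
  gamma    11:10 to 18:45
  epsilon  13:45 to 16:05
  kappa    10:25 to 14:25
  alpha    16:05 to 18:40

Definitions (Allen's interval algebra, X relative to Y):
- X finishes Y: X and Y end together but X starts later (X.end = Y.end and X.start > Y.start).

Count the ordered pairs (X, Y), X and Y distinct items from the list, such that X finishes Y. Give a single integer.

1

Checking all 90 ordered pairs for relation 'finishes'; matching pairs in alphabetical order:
(epsilon, eta): epsilon finishes eta ✓
Count: 1.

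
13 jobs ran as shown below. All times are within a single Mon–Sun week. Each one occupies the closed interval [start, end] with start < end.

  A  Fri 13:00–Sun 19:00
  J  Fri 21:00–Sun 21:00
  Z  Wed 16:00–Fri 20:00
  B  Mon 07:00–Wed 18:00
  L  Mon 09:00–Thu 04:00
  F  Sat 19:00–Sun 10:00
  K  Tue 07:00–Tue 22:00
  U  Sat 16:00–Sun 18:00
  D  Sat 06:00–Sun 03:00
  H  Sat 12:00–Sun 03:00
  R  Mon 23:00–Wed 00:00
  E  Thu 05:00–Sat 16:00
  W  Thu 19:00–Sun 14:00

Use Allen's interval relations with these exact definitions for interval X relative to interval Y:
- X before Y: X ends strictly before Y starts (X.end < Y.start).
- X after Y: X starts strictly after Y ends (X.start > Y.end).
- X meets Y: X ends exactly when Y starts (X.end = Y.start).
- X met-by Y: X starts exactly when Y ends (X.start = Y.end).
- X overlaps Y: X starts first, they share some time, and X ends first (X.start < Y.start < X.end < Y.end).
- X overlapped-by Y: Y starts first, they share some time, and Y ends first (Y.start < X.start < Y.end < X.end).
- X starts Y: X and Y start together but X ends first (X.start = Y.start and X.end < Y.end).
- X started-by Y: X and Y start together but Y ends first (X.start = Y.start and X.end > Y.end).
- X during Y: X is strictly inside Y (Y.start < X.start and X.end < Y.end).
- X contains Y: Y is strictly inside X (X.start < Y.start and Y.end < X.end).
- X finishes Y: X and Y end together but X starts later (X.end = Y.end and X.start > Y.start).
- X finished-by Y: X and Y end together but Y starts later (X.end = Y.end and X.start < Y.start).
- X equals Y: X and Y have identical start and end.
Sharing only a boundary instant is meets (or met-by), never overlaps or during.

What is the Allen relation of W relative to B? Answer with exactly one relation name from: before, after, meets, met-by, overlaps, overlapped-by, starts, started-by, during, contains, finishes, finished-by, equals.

W = [Thu 19:00, Sun 14:00]; B = [Mon 07:00, Wed 18:00].
Compare endpoints: W.start > B.start, W.start > B.end, W.end > B.start, W.end > B.end.
That pattern is 'after'.

after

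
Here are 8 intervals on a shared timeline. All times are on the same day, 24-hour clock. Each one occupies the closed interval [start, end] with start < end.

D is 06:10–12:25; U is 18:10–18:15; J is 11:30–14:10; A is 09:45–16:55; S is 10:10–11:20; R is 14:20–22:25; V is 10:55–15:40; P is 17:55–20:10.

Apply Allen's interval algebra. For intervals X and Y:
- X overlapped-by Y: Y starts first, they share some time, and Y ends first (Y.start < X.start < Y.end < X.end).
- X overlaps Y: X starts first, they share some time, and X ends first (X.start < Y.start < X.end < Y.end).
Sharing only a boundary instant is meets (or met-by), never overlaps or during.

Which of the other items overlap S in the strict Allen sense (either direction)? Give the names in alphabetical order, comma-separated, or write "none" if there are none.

Target S = [10:10, 11:20].
A [09:45, 16:55] → contains → no.
D [06:10, 12:25] → contains → no.
J [11:30, 14:10] → after → no.
P [17:55, 20:10] → after → no.
R [14:20, 22:25] → after → no.
U [18:10, 18:15] → after → no.
V [10:55, 15:40] → overlapped-by → yes.
Result: V.

V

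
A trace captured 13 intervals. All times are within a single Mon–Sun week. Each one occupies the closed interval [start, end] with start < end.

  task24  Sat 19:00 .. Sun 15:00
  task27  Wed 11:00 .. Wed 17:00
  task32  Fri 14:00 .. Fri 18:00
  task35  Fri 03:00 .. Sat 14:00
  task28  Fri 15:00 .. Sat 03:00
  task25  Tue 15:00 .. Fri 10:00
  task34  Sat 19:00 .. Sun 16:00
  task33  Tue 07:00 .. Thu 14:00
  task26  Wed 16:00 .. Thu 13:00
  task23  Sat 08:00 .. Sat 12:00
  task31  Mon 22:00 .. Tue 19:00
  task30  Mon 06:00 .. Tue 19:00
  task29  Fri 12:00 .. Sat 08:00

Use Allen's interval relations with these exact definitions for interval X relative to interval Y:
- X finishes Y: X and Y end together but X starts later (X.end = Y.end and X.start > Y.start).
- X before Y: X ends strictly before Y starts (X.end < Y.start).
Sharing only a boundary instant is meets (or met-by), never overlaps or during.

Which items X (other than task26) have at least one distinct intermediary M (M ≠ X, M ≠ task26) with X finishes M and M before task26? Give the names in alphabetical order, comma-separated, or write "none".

Target task26 = [Wed 16:00, Thu 13:00].
Intermediaries M with M before task26: task30, task31.
Via task30 — items with X finishes task30: task31.
Via task31 — items with X finishes task31: none.
Union: task31.

task31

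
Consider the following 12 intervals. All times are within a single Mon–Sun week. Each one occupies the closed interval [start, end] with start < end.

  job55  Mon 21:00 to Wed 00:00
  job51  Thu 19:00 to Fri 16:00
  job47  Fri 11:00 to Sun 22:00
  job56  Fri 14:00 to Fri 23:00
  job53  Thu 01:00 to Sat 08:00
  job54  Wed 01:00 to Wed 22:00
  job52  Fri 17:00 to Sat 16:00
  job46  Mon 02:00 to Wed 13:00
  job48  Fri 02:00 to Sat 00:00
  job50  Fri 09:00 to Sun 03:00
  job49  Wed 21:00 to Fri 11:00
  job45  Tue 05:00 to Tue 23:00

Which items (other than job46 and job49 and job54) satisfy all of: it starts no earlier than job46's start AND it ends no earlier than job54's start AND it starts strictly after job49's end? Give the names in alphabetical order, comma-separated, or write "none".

Conditions: its start is no earlier than job46's start (X.start >= Mon 02:00) AND its end is no earlier than job54's start (X.end >= Wed 01:00) AND its start is strictly after job49's end (X.start > Fri 11:00).
job45: start Tue 05:00 >= Mon 02:00? ✓; end Tue 23:00 >= Wed 01:00? ✗; start Tue 05:00 > Fri 11:00? ✗ → no.
job47: start Fri 11:00 >= Mon 02:00? ✓; end Sun 22:00 >= Wed 01:00? ✓; start Fri 11:00 > Fri 11:00? ✗ → no.
job48: start Fri 02:00 >= Mon 02:00? ✓; end Sat 00:00 >= Wed 01:00? ✓; start Fri 02:00 > Fri 11:00? ✗ → no.
job50: start Fri 09:00 >= Mon 02:00? ✓; end Sun 03:00 >= Wed 01:00? ✓; start Fri 09:00 > Fri 11:00? ✗ → no.
job51: start Thu 19:00 >= Mon 02:00? ✓; end Fri 16:00 >= Wed 01:00? ✓; start Thu 19:00 > Fri 11:00? ✗ → no.
job52: start Fri 17:00 >= Mon 02:00? ✓; end Sat 16:00 >= Wed 01:00? ✓; start Fri 17:00 > Fri 11:00? ✓ → yes.
job53: start Thu 01:00 >= Mon 02:00? ✓; end Sat 08:00 >= Wed 01:00? ✓; start Thu 01:00 > Fri 11:00? ✗ → no.
job55: start Mon 21:00 >= Mon 02:00? ✓; end Wed 00:00 >= Wed 01:00? ✗; start Mon 21:00 > Fri 11:00? ✗ → no.
job56: start Fri 14:00 >= Mon 02:00? ✓; end Fri 23:00 >= Wed 01:00? ✓; start Fri 14:00 > Fri 11:00? ✓ → yes.
Result: job52, job56.

job52, job56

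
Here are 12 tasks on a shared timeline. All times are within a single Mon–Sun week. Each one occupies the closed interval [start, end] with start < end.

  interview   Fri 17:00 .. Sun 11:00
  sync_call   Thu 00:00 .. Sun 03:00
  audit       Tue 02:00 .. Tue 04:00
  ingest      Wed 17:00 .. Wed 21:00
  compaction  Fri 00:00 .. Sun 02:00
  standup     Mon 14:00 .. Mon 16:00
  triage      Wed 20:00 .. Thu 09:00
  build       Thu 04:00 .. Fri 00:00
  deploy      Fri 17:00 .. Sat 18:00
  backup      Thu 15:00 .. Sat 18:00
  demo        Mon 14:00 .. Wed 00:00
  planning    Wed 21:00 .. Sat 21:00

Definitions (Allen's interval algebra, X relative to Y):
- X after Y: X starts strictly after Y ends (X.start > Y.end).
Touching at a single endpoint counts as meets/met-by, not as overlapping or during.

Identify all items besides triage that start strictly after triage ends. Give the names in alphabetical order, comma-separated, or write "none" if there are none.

Target triage = [Wed 20:00, Thu 09:00].
audit [Tue 02:00, Tue 04:00] → before → no.
backup [Thu 15:00, Sat 18:00] → after → yes.
build [Thu 04:00, Fri 00:00] → overlapped-by → no.
compaction [Fri 00:00, Sun 02:00] → after → yes.
demo [Mon 14:00, Wed 00:00] → before → no.
deploy [Fri 17:00, Sat 18:00] → after → yes.
ingest [Wed 17:00, Wed 21:00] → overlaps → no.
interview [Fri 17:00, Sun 11:00] → after → yes.
planning [Wed 21:00, Sat 21:00] → overlapped-by → no.
standup [Mon 14:00, Mon 16:00] → before → no.
sync_call [Thu 00:00, Sun 03:00] → overlapped-by → no.
Result: backup, compaction, deploy, interview.

backup, compaction, deploy, interview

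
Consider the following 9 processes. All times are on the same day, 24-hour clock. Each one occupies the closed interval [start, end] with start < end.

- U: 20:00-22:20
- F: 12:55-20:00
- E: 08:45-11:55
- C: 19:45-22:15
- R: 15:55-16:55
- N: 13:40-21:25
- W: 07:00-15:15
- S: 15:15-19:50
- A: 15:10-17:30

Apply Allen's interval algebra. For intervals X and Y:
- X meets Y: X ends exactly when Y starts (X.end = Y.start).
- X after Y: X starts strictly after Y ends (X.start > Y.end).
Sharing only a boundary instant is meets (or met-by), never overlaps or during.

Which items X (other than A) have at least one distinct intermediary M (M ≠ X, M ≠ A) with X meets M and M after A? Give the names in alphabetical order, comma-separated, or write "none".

Target A = [15:10, 17:30].
Intermediaries M with M after A: C, U.
Via C — items with X meets C: none.
Via U — items with X meets U: F.
Union: F.

F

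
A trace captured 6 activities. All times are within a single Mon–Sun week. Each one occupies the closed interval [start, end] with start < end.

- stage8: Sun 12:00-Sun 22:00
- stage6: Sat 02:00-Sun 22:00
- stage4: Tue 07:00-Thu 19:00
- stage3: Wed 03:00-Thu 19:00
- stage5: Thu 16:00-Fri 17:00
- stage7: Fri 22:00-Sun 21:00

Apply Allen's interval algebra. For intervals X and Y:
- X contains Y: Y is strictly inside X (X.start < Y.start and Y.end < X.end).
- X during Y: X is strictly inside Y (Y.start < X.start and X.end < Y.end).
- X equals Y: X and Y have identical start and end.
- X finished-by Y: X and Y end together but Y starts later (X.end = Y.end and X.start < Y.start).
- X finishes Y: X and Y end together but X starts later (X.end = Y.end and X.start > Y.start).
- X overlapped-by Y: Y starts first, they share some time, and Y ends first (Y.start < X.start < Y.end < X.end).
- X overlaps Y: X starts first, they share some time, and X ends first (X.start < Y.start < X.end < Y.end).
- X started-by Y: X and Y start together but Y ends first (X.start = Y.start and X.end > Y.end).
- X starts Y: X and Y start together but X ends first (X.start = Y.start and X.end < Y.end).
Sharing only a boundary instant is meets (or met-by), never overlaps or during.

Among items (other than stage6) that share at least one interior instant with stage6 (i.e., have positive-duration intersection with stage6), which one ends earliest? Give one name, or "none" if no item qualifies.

stage7

Target stage6 = [Sat 02:00, Sun 22:00].
stage3 [Wed 03:00, Thu 19:00] → before → excluded.
stage4 [Tue 07:00, Thu 19:00] → before → excluded.
stage5 [Thu 16:00, Fri 17:00] → before → excluded.
stage7 [Fri 22:00, Sun 21:00] → overlaps → candidate.
stage8 [Sun 12:00, Sun 22:00] → finishes → candidate.
Among candidates, earliest end is Sun 21:00 → stage7.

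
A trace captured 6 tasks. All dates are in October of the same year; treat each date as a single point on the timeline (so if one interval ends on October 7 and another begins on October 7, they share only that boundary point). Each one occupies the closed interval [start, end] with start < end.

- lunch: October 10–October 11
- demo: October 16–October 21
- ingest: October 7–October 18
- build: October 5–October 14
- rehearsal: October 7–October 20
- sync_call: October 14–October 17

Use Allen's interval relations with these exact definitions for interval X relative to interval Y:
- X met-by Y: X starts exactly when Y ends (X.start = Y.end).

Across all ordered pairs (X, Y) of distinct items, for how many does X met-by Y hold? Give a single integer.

1

Checking all 30 ordered pairs for relation 'met-by'; matching pairs in alphabetical order:
(sync_call, build): sync_call met-by build ✓
Count: 1.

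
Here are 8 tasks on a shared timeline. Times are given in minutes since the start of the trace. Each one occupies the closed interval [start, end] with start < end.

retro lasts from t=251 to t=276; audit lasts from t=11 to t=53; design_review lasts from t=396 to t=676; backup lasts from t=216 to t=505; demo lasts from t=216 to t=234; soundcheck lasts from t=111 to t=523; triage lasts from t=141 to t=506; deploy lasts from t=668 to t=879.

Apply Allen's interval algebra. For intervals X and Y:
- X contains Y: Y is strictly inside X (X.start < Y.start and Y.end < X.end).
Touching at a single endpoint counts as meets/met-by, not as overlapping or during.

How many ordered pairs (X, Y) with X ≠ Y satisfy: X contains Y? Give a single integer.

8

Checking all 56 ordered pairs for relation 'contains'; matching pairs in alphabetical order:
(backup, retro): backup contains retro ✓
(soundcheck, backup): soundcheck contains backup ✓
(soundcheck, demo): soundcheck contains demo ✓
(soundcheck, retro): soundcheck contains retro ✓
(soundcheck, triage): soundcheck contains triage ✓
(triage, backup): triage contains backup ✓
(triage, demo): triage contains demo ✓
(triage, retro): triage contains retro ✓
Count: 8.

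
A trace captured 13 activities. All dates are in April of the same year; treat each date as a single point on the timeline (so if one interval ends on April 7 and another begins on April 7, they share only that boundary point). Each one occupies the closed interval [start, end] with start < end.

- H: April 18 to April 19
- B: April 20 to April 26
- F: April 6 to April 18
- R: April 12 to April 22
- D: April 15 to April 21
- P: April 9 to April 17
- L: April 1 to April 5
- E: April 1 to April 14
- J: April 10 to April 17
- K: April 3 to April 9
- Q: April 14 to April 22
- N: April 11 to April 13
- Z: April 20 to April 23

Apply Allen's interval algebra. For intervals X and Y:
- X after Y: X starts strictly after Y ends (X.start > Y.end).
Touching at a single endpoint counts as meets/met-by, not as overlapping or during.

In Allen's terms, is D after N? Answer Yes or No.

Yes

D = [April 15, April 21], N = [April 11, April 13].
Actual relation of D to N: after.
Asked whether 'after' holds → Yes.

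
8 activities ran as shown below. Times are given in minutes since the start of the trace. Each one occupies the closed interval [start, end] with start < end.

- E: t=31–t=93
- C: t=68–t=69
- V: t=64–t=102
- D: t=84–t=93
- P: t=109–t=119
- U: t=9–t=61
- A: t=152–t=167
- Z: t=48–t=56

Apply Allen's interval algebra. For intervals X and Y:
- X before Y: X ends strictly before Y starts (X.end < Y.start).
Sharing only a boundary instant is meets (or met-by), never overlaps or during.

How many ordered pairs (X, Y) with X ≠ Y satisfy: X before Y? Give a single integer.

Checking all 56 ordered pairs for relation 'before'; matching pairs in alphabetical order:
(C, A): C before A ✓
(C, D): C before D ✓
(C, P): C before P ✓
(D, A): D before A ✓
(D, P): D before P ✓
(E, A): E before A ✓
(E, P): E before P ✓
(P, A): P before A ✓
(U, A): U before A ✓
(U, C): U before C ✓
(U, D): U before D ✓
(U, P): U before P ✓
(U, V): U before V ✓
(V, A): V before A ✓
(V, P): V before P ✓
(Z, A): Z before A ✓
(Z, C): Z before C ✓
(Z, D): Z before D ✓
(Z, P): Z before P ✓
(Z, V): Z before V ✓
Count: 20.

20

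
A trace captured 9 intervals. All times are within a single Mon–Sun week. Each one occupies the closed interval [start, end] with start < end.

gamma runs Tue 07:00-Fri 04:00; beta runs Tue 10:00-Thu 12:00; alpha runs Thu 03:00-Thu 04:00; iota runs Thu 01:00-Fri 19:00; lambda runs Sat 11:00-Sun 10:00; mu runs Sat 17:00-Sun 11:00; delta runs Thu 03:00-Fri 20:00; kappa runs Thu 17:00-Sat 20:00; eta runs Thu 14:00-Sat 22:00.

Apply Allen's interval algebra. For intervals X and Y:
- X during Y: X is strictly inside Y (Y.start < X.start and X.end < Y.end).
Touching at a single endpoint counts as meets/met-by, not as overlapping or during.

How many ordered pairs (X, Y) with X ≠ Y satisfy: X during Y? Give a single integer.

Checking all 72 ordered pairs for relation 'during'; matching pairs in alphabetical order:
(alpha, beta): alpha during beta ✓
(alpha, gamma): alpha during gamma ✓
(alpha, iota): alpha during iota ✓
(beta, gamma): beta during gamma ✓
(kappa, eta): kappa during eta ✓
Count: 5.

5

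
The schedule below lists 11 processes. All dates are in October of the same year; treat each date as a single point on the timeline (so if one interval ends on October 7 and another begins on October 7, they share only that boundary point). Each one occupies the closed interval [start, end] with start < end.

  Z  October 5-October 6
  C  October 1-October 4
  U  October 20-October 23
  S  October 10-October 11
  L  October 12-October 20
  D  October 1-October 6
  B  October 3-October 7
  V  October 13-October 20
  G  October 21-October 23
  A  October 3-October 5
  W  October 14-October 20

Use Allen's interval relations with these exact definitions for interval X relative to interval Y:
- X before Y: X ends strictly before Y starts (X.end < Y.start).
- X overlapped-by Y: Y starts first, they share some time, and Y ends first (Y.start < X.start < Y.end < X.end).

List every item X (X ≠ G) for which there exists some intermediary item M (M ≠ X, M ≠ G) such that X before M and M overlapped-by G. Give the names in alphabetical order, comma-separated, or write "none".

none

Target G = [October 21, October 23].
Intermediaries M with M overlapped-by G: none.
Union: none.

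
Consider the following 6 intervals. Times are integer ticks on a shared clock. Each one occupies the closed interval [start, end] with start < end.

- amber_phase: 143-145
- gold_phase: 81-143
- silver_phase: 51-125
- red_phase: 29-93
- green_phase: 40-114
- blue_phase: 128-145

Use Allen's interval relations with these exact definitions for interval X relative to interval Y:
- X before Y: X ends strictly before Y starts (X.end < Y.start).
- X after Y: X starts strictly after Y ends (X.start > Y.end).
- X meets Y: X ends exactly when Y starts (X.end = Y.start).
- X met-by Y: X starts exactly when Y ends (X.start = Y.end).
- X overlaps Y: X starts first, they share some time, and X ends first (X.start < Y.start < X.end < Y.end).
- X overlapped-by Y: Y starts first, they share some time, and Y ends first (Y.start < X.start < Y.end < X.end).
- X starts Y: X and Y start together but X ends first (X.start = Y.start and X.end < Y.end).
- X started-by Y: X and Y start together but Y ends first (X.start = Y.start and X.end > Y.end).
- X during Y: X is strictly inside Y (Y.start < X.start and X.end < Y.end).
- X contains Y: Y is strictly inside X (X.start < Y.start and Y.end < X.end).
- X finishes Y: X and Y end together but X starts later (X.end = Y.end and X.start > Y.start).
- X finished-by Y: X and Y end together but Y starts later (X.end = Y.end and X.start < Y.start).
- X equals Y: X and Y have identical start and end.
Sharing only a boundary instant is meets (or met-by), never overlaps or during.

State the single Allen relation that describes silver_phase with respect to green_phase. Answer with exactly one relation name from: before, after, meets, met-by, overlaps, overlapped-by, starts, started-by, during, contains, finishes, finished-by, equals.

silver_phase = [51, 125]; green_phase = [40, 114].
Compare endpoints: silver_phase.start > green_phase.start, silver_phase.start < green_phase.end, silver_phase.end > green_phase.start, silver_phase.end > green_phase.end.
That pattern is 'overlapped-by'.

overlapped-by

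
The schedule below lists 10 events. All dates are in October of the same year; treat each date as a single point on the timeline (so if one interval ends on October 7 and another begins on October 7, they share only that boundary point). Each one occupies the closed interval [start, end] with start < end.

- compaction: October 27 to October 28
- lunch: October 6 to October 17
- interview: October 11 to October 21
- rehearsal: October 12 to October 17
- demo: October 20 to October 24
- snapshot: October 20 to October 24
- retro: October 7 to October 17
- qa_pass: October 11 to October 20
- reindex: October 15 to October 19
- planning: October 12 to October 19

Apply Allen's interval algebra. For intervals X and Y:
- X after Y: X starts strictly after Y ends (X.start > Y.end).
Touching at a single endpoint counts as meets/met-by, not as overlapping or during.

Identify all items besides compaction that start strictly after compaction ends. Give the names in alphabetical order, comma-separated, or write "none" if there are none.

none

Target compaction = [October 27, October 28].
demo [October 20, October 24] → before → no.
interview [October 11, October 21] → before → no.
lunch [October 6, October 17] → before → no.
planning [October 12, October 19] → before → no.
qa_pass [October 11, October 20] → before → no.
rehearsal [October 12, October 17] → before → no.
reindex [October 15, October 19] → before → no.
retro [October 7, October 17] → before → no.
snapshot [October 20, October 24] → before → no.
Result: none.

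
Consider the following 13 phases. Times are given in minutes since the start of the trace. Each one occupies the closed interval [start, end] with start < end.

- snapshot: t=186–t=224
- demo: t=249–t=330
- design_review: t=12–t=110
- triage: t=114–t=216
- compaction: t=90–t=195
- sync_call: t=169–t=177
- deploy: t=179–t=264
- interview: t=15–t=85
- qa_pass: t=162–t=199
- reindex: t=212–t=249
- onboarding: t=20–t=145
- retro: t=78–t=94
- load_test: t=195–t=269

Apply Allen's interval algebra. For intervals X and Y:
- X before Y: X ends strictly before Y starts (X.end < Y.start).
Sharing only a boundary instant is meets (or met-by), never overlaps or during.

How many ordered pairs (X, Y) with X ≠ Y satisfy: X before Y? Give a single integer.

43

Checking all 156 ordered pairs for relation 'before'; matching pairs in alphabetical order:
(compaction, demo): compaction before demo ✓
(compaction, reindex): compaction before reindex ✓
(design_review, demo): design_review before demo ✓
(design_review, deploy): design_review before deploy ✓
(design_review, load_test): design_review before load_test ✓
(design_review, qa_pass): design_review before qa_pass ✓
(design_review, reindex): design_review before reindex ✓
(design_review, snapshot): design_review before snapshot ✓
(design_review, sync_call): design_review before sync_call ✓
(design_review, triage): design_review before triage ✓
(interview, compaction): interview before compaction ✓
(interview, demo): interview before demo ✓
(interview, deploy): interview before deploy ✓
(interview, load_test): interview before load_test ✓
(interview, qa_pass): interview before qa_pass ✓
(interview, reindex): interview before reindex ✓
(interview, snapshot): interview before snapshot ✓
(interview, sync_call): interview before sync_call ✓
(interview, triage): interview before triage ✓
(onboarding, demo): onboarding before demo ✓
(onboarding, deploy): onboarding before deploy ✓
(onboarding, load_test): onboarding before load_test ✓
(onboarding, qa_pass): onboarding before qa_pass ✓
(onboarding, reindex): onboarding before reindex ✓
... plus 19 further pairs not listed.
Count: 43.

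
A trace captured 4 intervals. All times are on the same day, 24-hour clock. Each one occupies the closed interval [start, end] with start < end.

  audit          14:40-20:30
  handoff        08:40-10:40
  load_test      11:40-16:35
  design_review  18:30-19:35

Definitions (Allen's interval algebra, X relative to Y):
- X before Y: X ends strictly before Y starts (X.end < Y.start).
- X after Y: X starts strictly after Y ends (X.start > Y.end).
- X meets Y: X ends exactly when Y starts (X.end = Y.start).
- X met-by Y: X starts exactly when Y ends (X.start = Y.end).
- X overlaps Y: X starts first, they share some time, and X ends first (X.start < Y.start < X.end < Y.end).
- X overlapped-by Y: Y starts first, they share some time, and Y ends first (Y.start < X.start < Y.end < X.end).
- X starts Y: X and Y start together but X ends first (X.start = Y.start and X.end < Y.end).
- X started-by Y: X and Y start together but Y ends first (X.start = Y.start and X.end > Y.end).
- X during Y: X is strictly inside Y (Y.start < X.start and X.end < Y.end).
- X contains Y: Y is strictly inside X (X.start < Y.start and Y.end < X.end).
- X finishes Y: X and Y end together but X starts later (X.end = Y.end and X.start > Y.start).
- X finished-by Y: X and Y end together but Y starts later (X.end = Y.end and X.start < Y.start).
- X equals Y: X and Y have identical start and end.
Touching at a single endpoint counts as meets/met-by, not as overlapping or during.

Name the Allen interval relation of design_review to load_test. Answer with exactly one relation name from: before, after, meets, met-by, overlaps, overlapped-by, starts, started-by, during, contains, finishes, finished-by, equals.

design_review = [18:30, 19:35]; load_test = [11:40, 16:35].
Compare endpoints: design_review.start > load_test.start, design_review.start > load_test.end, design_review.end > load_test.start, design_review.end > load_test.end.
That pattern is 'after'.

after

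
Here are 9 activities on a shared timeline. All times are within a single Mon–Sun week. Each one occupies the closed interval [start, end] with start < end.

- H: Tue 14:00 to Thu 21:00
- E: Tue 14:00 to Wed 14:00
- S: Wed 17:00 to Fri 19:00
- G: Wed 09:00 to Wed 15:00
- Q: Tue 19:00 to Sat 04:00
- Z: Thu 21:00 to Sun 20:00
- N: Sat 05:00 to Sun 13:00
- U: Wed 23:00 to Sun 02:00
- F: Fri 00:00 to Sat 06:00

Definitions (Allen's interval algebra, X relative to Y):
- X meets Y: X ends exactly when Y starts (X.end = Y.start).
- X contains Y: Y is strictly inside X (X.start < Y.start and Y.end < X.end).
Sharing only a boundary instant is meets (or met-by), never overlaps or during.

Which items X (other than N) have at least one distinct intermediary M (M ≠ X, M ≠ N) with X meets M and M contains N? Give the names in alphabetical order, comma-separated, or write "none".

Target N = [Sat 05:00, Sun 13:00].
Intermediaries M with M contains N: Z.
Via Z — items with X meets Z: H.
Union: H.

H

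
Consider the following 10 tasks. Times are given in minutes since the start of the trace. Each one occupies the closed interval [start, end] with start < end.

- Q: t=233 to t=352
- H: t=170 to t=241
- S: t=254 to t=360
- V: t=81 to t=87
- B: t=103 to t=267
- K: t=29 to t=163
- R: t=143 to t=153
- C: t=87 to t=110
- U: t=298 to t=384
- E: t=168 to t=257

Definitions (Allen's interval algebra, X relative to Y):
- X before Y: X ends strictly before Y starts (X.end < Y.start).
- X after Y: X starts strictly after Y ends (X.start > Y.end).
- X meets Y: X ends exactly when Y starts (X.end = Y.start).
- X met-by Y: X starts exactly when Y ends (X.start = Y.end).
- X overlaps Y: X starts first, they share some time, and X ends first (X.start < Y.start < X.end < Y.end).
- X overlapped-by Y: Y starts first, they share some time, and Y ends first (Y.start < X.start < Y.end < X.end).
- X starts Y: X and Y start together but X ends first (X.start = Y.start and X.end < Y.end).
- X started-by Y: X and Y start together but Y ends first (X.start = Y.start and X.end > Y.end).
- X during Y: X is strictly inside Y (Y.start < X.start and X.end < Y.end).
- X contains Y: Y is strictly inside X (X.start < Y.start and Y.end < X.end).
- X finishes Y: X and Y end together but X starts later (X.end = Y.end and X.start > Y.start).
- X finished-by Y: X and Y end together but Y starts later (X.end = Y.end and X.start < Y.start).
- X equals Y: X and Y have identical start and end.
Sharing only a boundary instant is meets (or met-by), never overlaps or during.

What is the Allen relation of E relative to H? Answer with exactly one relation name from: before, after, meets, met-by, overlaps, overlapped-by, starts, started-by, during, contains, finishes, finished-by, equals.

E = [t=168, t=257]; H = [t=170, t=241].
Compare endpoints: E.start < H.start, E.start < H.end, E.end > H.start, E.end > H.end.
That pattern is 'contains'.

contains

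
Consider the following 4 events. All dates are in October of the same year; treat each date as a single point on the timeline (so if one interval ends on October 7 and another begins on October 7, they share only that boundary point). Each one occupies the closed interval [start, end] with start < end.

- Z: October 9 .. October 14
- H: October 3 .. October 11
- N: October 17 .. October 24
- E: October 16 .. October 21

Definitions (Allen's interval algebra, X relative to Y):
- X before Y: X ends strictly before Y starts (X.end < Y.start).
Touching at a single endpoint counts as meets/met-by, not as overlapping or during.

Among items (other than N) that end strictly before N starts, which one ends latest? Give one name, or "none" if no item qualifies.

Z

Target N = [October 17, October 24].
E [October 16, October 21] → overlaps → excluded.
H [October 3, October 11] → before → candidate.
Z [October 9, October 14] → before → candidate.
Among candidates, latest end is October 14 → Z.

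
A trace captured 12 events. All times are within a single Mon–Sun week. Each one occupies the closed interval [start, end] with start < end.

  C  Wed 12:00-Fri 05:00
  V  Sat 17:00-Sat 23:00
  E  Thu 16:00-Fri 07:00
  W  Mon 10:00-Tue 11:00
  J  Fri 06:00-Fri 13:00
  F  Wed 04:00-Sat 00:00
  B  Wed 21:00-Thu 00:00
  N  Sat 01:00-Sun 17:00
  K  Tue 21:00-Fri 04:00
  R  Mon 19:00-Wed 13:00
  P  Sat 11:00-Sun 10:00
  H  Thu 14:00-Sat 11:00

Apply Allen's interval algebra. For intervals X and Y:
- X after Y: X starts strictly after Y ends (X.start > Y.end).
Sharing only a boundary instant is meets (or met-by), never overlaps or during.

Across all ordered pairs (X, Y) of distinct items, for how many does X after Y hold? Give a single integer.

41

Checking all 132 ordered pairs for relation 'after'; matching pairs in alphabetical order:
(B, R): B after R ✓
(B, W): B after W ✓
(C, W): C after W ✓
(E, B): E after B ✓
(E, R): E after R ✓
(E, W): E after W ✓
(F, W): F after W ✓
(H, B): H after B ✓
(H, R): H after R ✓
(H, W): H after W ✓
(J, B): J after B ✓
(J, C): J after C ✓
(J, K): J after K ✓
(J, R): J after R ✓
(J, W): J after W ✓
(K, W): K after W ✓
(N, B): N after B ✓
(N, C): N after C ✓
(N, E): N after E ✓
(N, F): N after F ✓
(N, J): N after J ✓
(N, K): N after K ✓
(N, R): N after R ✓
(N, W): N after W ✓
... plus 17 further pairs not listed.
Count: 41.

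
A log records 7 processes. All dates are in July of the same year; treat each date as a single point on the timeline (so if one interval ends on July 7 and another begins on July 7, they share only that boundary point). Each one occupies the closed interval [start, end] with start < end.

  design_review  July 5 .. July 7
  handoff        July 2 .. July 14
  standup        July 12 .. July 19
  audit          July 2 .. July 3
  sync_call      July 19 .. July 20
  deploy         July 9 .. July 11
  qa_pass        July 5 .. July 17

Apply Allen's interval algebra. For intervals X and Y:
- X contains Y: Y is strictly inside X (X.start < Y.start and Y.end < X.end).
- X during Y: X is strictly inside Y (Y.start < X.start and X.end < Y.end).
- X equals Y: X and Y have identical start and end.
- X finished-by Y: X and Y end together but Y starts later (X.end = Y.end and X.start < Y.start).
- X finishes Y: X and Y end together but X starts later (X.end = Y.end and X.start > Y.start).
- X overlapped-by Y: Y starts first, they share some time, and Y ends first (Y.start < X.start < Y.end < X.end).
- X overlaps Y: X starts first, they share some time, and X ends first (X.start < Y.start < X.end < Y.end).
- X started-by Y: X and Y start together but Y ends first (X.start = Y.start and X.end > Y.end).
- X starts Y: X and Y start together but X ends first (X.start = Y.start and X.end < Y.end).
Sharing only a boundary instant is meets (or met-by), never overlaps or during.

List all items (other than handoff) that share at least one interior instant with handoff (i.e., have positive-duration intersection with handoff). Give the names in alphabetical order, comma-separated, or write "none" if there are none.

audit, deploy, design_review, qa_pass, standup

Target handoff = [July 2, July 14].
audit [July 2, July 3] → starts → yes.
deploy [July 9, July 11] → during → yes.
design_review [July 5, July 7] → during → yes.
qa_pass [July 5, July 17] → overlapped-by → yes.
standup [July 12, July 19] → overlapped-by → yes.
sync_call [July 19, July 20] → after → no.
Result: audit, deploy, design_review, qa_pass, standup.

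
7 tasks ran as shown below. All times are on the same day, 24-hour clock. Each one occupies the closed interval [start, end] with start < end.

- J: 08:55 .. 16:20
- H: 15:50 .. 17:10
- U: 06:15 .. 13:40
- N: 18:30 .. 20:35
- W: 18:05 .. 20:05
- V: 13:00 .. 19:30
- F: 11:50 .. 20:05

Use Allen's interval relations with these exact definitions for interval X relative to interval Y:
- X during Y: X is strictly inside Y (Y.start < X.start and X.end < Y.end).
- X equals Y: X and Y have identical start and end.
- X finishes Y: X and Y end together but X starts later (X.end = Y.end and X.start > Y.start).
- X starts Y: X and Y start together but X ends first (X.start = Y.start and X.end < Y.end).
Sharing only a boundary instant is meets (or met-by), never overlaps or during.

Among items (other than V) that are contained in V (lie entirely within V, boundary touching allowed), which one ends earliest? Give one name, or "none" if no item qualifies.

Target V = [13:00, 19:30].
F [11:50, 20:05] → contains → excluded.
H [15:50, 17:10] → during → candidate.
J [08:55, 16:20] → overlaps → excluded.
N [18:30, 20:35] → overlapped-by → excluded.
U [06:15, 13:40] → overlaps → excluded.
W [18:05, 20:05] → overlapped-by → excluded.
Among candidates, earliest end is 17:10 → H.

H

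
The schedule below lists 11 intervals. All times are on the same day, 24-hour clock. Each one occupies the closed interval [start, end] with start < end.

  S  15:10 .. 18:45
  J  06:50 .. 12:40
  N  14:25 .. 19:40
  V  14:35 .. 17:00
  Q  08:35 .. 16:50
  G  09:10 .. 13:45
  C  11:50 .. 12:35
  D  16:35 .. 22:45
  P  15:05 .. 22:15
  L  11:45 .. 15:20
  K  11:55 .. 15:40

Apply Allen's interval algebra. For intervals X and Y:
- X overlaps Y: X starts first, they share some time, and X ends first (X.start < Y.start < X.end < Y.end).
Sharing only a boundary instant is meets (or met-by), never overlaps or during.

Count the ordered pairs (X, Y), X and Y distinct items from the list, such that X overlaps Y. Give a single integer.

28

Checking all 110 ordered pairs for relation 'overlaps'; matching pairs in alphabetical order:
(C, K): C overlaps K ✓
(G, K): G overlaps K ✓
(G, L): G overlaps L ✓
(J, G): J overlaps G ✓
(J, K): J overlaps K ✓
(J, L): J overlaps L ✓
(J, Q): J overlaps Q ✓
(K, N): K overlaps N ✓
(K, P): K overlaps P ✓
(K, S): K overlaps S ✓
(K, V): K overlaps V ✓
(L, K): L overlaps K ✓
(L, N): L overlaps N ✓
(L, P): L overlaps P ✓
(L, S): L overlaps S ✓
(L, V): L overlaps V ✓
(N, D): N overlaps D ✓
(N, P): N overlaps P ✓
(P, D): P overlaps D ✓
(Q, D): Q overlaps D ✓
(Q, N): Q overlaps N ✓
(Q, P): Q overlaps P ✓
(Q, S): Q overlaps S ✓
(Q, V): Q overlaps V ✓
... plus 4 further pairs not listed.
Count: 28.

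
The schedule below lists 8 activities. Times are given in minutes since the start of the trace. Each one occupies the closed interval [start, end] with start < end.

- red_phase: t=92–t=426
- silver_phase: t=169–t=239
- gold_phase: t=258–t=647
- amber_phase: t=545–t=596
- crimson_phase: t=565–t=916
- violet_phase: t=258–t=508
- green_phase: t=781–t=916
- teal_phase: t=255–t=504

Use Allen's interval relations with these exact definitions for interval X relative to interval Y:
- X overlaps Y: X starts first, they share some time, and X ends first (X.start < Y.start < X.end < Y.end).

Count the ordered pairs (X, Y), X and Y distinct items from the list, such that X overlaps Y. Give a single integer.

Checking all 56 ordered pairs for relation 'overlaps'; matching pairs in alphabetical order:
(amber_phase, crimson_phase): amber_phase overlaps crimson_phase ✓
(gold_phase, crimson_phase): gold_phase overlaps crimson_phase ✓
(red_phase, gold_phase): red_phase overlaps gold_phase ✓
(red_phase, teal_phase): red_phase overlaps teal_phase ✓
(red_phase, violet_phase): red_phase overlaps violet_phase ✓
(teal_phase, gold_phase): teal_phase overlaps gold_phase ✓
(teal_phase, violet_phase): teal_phase overlaps violet_phase ✓
Count: 7.

7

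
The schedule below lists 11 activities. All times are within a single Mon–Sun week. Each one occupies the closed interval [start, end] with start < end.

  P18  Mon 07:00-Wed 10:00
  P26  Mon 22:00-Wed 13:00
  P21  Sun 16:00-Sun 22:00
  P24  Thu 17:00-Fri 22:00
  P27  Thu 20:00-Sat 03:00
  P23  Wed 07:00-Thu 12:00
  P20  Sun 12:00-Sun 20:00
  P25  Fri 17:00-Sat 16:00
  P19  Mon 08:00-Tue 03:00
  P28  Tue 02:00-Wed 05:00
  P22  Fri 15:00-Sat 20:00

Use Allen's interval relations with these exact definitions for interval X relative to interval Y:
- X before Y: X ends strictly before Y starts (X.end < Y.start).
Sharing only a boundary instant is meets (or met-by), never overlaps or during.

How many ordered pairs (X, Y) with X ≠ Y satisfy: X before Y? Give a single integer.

40

Checking all 110 ordered pairs for relation 'before'; matching pairs in alphabetical order:
(P18, P20): P18 before P20 ✓
(P18, P21): P18 before P21 ✓
(P18, P22): P18 before P22 ✓
(P18, P24): P18 before P24 ✓
(P18, P25): P18 before P25 ✓
(P18, P27): P18 before P27 ✓
(P19, P20): P19 before P20 ✓
(P19, P21): P19 before P21 ✓
(P19, P22): P19 before P22 ✓
(P19, P23): P19 before P23 ✓
(P19, P24): P19 before P24 ✓
(P19, P25): P19 before P25 ✓
(P19, P27): P19 before P27 ✓
(P22, P20): P22 before P20 ✓
(P22, P21): P22 before P21 ✓
(P23, P20): P23 before P20 ✓
(P23, P21): P23 before P21 ✓
(P23, P22): P23 before P22 ✓
(P23, P24): P23 before P24 ✓
(P23, P25): P23 before P25 ✓
(P23, P27): P23 before P27 ✓
(P24, P20): P24 before P20 ✓
(P24, P21): P24 before P21 ✓
(P25, P20): P25 before P20 ✓
... plus 16 further pairs not listed.
Count: 40.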